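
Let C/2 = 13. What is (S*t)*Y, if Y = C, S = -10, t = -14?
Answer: 3640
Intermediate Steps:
C = 26 (C = 2*13 = 26)
Y = 26
(S*t)*Y = -10*(-14)*26 = 140*26 = 3640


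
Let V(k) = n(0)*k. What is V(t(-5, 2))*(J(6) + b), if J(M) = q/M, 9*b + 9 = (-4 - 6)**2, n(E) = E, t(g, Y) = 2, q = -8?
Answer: 0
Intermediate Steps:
b = 91/9 (b = -1 + (-4 - 6)**2/9 = -1 + (1/9)*(-10)**2 = -1 + (1/9)*100 = -1 + 100/9 = 91/9 ≈ 10.111)
V(k) = 0 (V(k) = 0*k = 0)
J(M) = -8/M
V(t(-5, 2))*(J(6) + b) = 0*(-8/6 + 91/9) = 0*(-8*1/6 + 91/9) = 0*(-4/3 + 91/9) = 0*(79/9) = 0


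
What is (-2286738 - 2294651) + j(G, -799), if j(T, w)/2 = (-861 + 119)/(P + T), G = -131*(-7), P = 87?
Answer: -1149929010/251 ≈ -4.5814e+6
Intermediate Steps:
G = 917
j(T, w) = -1484/(87 + T) (j(T, w) = 2*((-861 + 119)/(87 + T)) = 2*(-742/(87 + T)) = -1484/(87 + T))
(-2286738 - 2294651) + j(G, -799) = (-2286738 - 2294651) - 1484/(87 + 917) = -4581389 - 1484/1004 = -4581389 - 1484*1/1004 = -4581389 - 371/251 = -1149929010/251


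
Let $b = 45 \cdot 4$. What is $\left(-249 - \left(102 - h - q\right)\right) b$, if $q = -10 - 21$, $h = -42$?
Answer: $-76320$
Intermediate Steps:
$b = 180$
$q = -31$
$\left(-249 - \left(102 - h - q\right)\right) b = \left(-249 - 175\right) 180 = \left(-424\right) 180 = -76320$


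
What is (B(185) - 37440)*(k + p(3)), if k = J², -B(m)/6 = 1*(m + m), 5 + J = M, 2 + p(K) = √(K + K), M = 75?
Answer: -194254680 - 39660*√6 ≈ -1.9435e+8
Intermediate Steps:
p(K) = -2 + √2*√K (p(K) = -2 + √(K + K) = -2 + √(2*K) = -2 + √2*√K)
J = 70 (J = -5 + 75 = 70)
B(m) = -12*m (B(m) = -6*(m + m) = -6*2*m = -12*m)
k = 4900 (k = 70² = 4900)
(B(185) - 37440)*(k + p(3)) = (-12*185 - 37440)*(4900 + (-2 + √2*√3)) = (-2220 - 37440)*(4900 + (-2 + √6)) = -39660*(4898 + √6) = -194254680 - 39660*√6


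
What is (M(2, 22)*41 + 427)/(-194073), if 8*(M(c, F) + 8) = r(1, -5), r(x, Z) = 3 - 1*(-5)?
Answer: -140/194073 ≈ -0.00072138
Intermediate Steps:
r(x, Z) = 8 (r(x, Z) = 3 + 5 = 8)
M(c, F) = -7 (M(c, F) = -8 + (1/8)*8 = -8 + 1 = -7)
(M(2, 22)*41 + 427)/(-194073) = (-7*41 + 427)/(-194073) = (-287 + 427)*(-1/194073) = 140*(-1/194073) = -140/194073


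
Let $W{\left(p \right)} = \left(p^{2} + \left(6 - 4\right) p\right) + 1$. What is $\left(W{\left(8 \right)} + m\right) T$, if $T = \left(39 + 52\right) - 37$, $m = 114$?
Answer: $10530$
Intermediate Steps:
$W{\left(p \right)} = 1 + p^{2} + 2 p$ ($W{\left(p \right)} = \left(p^{2} + 2 p\right) + 1 = 1 + p^{2} + 2 p$)
$T = 54$ ($T = 91 - 37 = 54$)
$\left(W{\left(8 \right)} + m\right) T = \left(\left(1 + 8^{2} + 2 \cdot 8\right) + 114\right) 54 = \left(\left(1 + 64 + 16\right) + 114\right) 54 = \left(81 + 114\right) 54 = 195 \cdot 54 = 10530$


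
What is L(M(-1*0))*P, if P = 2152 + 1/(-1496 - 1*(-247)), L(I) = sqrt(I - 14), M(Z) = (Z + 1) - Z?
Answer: 2687847*I*sqrt(13)/1249 ≈ 7759.1*I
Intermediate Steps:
M(Z) = 1 (M(Z) = (1 + Z) - Z = 1)
L(I) = sqrt(-14 + I)
P = 2687847/1249 (P = 2152 + 1/(-1496 + 247) = 2152 + 1/(-1249) = 2152 - 1/1249 = 2687847/1249 ≈ 2152.0)
L(M(-1*0))*P = sqrt(-14 + 1)*(2687847/1249) = sqrt(-13)*(2687847/1249) = (I*sqrt(13))*(2687847/1249) = 2687847*I*sqrt(13)/1249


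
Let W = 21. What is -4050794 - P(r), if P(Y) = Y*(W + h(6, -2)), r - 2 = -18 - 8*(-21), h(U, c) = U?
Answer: -4054898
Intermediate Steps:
r = 152 (r = 2 + (-18 - 8*(-21)) = 2 + (-18 + 168) = 2 + 150 = 152)
P(Y) = 27*Y (P(Y) = Y*(21 + 6) = Y*27 = 27*Y)
-4050794 - P(r) = -4050794 - 27*152 = -4050794 - 1*4104 = -4050794 - 4104 = -4054898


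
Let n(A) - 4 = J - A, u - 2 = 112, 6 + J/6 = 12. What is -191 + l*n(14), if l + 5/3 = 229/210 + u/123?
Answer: -783008/4305 ≈ -181.88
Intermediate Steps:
J = 36 (J = -36 + 6*12 = -36 + 72 = 36)
u = 114 (u = 2 + 112 = 114)
n(A) = 40 - A (n(A) = 4 + (36 - A) = 40 - A)
l = 3019/8610 (l = -5/3 + (229/210 + 114/123) = -5/3 + (229*(1/210) + 114*(1/123)) = -5/3 + (229/210 + 38/41) = -5/3 + 17369/8610 = 3019/8610 ≈ 0.35064)
-191 + l*n(14) = -191 + 3019*(40 - 1*14)/8610 = -191 + 3019*(40 - 14)/8610 = -191 + (3019/8610)*26 = -191 + 39247/4305 = -783008/4305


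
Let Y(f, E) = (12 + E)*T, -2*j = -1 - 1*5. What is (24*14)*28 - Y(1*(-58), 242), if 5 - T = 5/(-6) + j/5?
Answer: 121181/15 ≈ 8078.7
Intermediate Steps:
j = 3 (j = -(-1 - 1*5)/2 = -(-1 - 5)/2 = -1/2*(-6) = 3)
T = 157/30 (T = 5 - (5/(-6) + 3/5) = 5 - (5*(-1/6) + 3*(1/5)) = 5 - (-5/6 + 3/5) = 5 - 1*(-7/30) = 5 + 7/30 = 157/30 ≈ 5.2333)
Y(f, E) = 314/5 + 157*E/30 (Y(f, E) = (12 + E)*(157/30) = 314/5 + 157*E/30)
(24*14)*28 - Y(1*(-58), 242) = (24*14)*28 - (314/5 + (157/30)*242) = 336*28 - (314/5 + 18997/15) = 9408 - 1*19939/15 = 9408 - 19939/15 = 121181/15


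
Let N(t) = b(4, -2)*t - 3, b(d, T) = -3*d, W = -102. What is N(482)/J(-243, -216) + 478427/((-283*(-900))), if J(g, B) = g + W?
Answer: 109267081/5858100 ≈ 18.652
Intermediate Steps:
J(g, B) = -102 + g (J(g, B) = g - 102 = -102 + g)
N(t) = -3 - 12*t (N(t) = (-3*4)*t - 3 = -12*t - 3 = -3 - 12*t)
N(482)/J(-243, -216) + 478427/((-283*(-900))) = (-3 - 12*482)/(-102 - 243) + 478427/((-283*(-900))) = (-3 - 5784)/(-345) + 478427/254700 = -5787*(-1/345) + 478427*(1/254700) = 1929/115 + 478427/254700 = 109267081/5858100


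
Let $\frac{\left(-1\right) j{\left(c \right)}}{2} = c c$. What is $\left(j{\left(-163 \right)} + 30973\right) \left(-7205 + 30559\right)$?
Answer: $-517641410$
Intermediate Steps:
$j{\left(c \right)} = - 2 c^{2}$ ($j{\left(c \right)} = - 2 c c = - 2 c^{2}$)
$\left(j{\left(-163 \right)} + 30973\right) \left(-7205 + 30559\right) = \left(- 2 \left(-163\right)^{2} + 30973\right) \left(-7205 + 30559\right) = \left(\left(-2\right) 26569 + 30973\right) 23354 = \left(-53138 + 30973\right) 23354 = \left(-22165\right) 23354 = -517641410$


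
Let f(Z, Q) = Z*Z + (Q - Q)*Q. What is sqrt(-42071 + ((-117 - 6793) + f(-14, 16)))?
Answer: I*sqrt(48785) ≈ 220.87*I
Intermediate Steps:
f(Z, Q) = Z**2 (f(Z, Q) = Z**2 + 0*Q = Z**2 + 0 = Z**2)
sqrt(-42071 + ((-117 - 6793) + f(-14, 16))) = sqrt(-42071 + ((-117 - 6793) + (-14)**2)) = sqrt(-42071 + (-6910 + 196)) = sqrt(-42071 - 6714) = sqrt(-48785) = I*sqrt(48785)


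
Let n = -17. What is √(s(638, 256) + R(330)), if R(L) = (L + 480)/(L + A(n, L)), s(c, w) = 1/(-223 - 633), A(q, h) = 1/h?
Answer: √5329808608013786/46609628 ≈ 1.5663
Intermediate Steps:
s(c, w) = -1/856 (s(c, w) = 1/(-856) = -1/856)
R(L) = (480 + L)/(L + 1/L) (R(L) = (L + 480)/(L + 1/L) = (480 + L)/(L + 1/L))
√(s(638, 256) + R(330)) = √(-1/856 + 330*(480 + 330)/(1 + 330²)) = √(-1/856 + 330*810/(1 + 108900)) = √(-1/856 + 330*810/108901) = √(-1/856 + 330*(1/108901)*810) = √(-1/856 + 267300/108901) = √(228699899/93219256) = √5329808608013786/46609628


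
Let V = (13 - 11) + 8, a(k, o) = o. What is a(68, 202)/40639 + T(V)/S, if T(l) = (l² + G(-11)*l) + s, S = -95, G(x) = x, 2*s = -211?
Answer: 9425989/7721410 ≈ 1.2208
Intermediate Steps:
s = -211/2 (s = (½)*(-211) = -211/2 ≈ -105.50)
V = 10 (V = 2 + 8 = 10)
T(l) = -211/2 + l² - 11*l (T(l) = (l² - 11*l) - 211/2 = -211/2 + l² - 11*l)
a(68, 202)/40639 + T(V)/S = 202/40639 + (-211/2 + 10² - 11*10)/(-95) = 202*(1/40639) + (-211/2 + 100 - 110)*(-1/95) = 202/40639 - 231/2*(-1/95) = 202/40639 + 231/190 = 9425989/7721410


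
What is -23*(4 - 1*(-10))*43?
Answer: -13846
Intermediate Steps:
-23*(4 - 1*(-10))*43 = -23*(4 + 10)*43 = -23*14*43 = -322*43 = -13846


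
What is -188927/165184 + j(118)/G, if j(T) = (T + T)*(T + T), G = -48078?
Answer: -9141660185/3970858176 ≈ -2.3022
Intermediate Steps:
j(T) = 4*T² (j(T) = (2*T)*(2*T) = 4*T²)
-188927/165184 + j(118)/G = -188927/165184 + (4*118²)/(-48078) = -188927*1/165184 + (4*13924)*(-1/48078) = -188927/165184 + 55696*(-1/48078) = -188927/165184 - 27848/24039 = -9141660185/3970858176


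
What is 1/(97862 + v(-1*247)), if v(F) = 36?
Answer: 1/97898 ≈ 1.0215e-5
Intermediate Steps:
1/(97862 + v(-1*247)) = 1/(97862 + 36) = 1/97898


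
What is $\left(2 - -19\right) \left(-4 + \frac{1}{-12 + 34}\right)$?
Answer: $- \frac{1827}{22} \approx -83.045$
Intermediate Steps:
$\left(2 - -19\right) \left(-4 + \frac{1}{-12 + 34}\right) = \left(2 + 19\right) \left(-4 + \frac{1}{22}\right) = 21 \left(-4 + \frac{1}{22}\right) = 21 \left(- \frac{87}{22}\right) = - \frac{1827}{22}$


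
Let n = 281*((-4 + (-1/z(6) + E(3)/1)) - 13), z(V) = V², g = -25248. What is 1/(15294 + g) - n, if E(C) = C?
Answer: 26157821/6636 ≈ 3941.8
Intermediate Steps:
n = -141905/36 (n = 281*((-4 + (-1/(6²) + 3/1)) - 13) = 281*((-4 + (-1/36 + 3*1)) - 13) = 281*((-4 + (-1*1/36 + 3)) - 13) = 281*((-4 + (-1/36 + 3)) - 13) = 281*((-4 + 107/36) - 13) = 281*(-37/36 - 13) = 281*(-505/36) = -141905/36 ≈ -3941.8)
1/(15294 + g) - n = 1/(15294 - 25248) - 1*(-141905/36) = 1/(-9954) + 141905/36 = -1/9954 + 141905/36 = 26157821/6636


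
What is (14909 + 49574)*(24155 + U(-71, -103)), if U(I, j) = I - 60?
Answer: 1549139592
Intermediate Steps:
U(I, j) = -60 + I
(14909 + 49574)*(24155 + U(-71, -103)) = (14909 + 49574)*(24155 + (-60 - 71)) = 64483*(24155 - 131) = 64483*24024 = 1549139592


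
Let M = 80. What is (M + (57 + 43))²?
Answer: 32400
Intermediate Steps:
(M + (57 + 43))² = (80 + (57 + 43))² = (80 + 100)² = 180² = 32400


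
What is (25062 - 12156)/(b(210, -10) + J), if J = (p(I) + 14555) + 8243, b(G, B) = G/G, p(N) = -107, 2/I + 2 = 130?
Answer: 2151/3782 ≈ 0.56875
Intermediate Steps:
I = 1/64 (I = 2/(-2 + 130) = 2/128 = 2*(1/128) = 1/64 ≈ 0.015625)
b(G, B) = 1
J = 22691 (J = (-107 + 14555) + 8243 = 14448 + 8243 = 22691)
(25062 - 12156)/(b(210, -10) + J) = (25062 - 12156)/(1 + 22691) = 12906/22692 = 12906*(1/22692) = 2151/3782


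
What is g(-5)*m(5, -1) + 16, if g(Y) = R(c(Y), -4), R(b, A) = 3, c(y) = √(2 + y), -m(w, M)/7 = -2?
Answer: 58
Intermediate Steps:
m(w, M) = 14 (m(w, M) = -7*(-2) = 14)
g(Y) = 3
g(-5)*m(5, -1) + 16 = 3*14 + 16 = 42 + 16 = 58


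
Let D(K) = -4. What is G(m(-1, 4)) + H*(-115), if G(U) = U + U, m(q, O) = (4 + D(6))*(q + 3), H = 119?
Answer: -13685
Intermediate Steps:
m(q, O) = 0 (m(q, O) = (4 - 4)*(q + 3) = 0*(3 + q) = 0)
G(U) = 2*U
G(m(-1, 4)) + H*(-115) = 2*0 + 119*(-115) = 0 - 13685 = -13685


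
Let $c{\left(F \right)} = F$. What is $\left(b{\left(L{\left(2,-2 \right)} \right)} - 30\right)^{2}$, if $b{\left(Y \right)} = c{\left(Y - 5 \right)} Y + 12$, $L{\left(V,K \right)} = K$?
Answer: $16$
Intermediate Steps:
$b{\left(Y \right)} = 12 + Y \left(-5 + Y\right)$ ($b{\left(Y \right)} = \left(Y - 5\right) Y + 12 = \left(-5 + Y\right) Y + 12 = Y \left(-5 + Y\right) + 12 = 12 + Y \left(-5 + Y\right)$)
$\left(b{\left(L{\left(2,-2 \right)} \right)} - 30\right)^{2} = \left(\left(12 - 2 \left(-5 - 2\right)\right) - 30\right)^{2} = \left(\left(12 - -14\right) - 30\right)^{2} = \left(\left(12 + 14\right) - 30\right)^{2} = \left(26 - 30\right)^{2} = \left(-4\right)^{2} = 16$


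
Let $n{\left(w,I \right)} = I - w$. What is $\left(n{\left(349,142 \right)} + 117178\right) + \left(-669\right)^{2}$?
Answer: $564532$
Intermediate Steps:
$\left(n{\left(349,142 \right)} + 117178\right) + \left(-669\right)^{2} = \left(\left(142 - 349\right) + 117178\right) + \left(-669\right)^{2} = \left(\left(142 - 349\right) + 117178\right) + 447561 = \left(-207 + 117178\right) + 447561 = 116971 + 447561 = 564532$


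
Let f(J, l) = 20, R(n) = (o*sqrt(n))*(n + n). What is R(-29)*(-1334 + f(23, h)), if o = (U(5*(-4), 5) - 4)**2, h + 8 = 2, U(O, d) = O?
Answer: 43898112*I*sqrt(29) ≈ 2.364e+8*I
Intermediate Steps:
h = -6 (h = -8 + 2 = -6)
o = 576 (o = (5*(-4) - 4)**2 = (-20 - 4)**2 = (-24)**2 = 576)
R(n) = 1152*n**(3/2) (R(n) = (576*sqrt(n))*(n + n) = (576*sqrt(n))*(2*n) = 1152*n**(3/2))
R(-29)*(-1334 + f(23, h)) = (1152*(-29)**(3/2))*(-1334 + 20) = (1152*(-29*I*sqrt(29)))*(-1314) = -33408*I*sqrt(29)*(-1314) = 43898112*I*sqrt(29)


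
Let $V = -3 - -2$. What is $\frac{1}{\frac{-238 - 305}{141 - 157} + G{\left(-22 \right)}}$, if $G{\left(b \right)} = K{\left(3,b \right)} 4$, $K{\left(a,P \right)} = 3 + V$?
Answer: $\frac{16}{671} \approx 0.023845$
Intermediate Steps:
$V = -1$ ($V = -3 + 2 = -1$)
$K{\left(a,P \right)} = 2$ ($K{\left(a,P \right)} = 3 - 1 = 2$)
$G{\left(b \right)} = 8$ ($G{\left(b \right)} = 2 \cdot 4 = 8$)
$\frac{1}{\frac{-238 - 305}{141 - 157} + G{\left(-22 \right)}} = \frac{1}{\frac{-238 - 305}{141 - 157} + 8} = \frac{1}{- \frac{543}{-16} + 8} = \frac{1}{\left(-543\right) \left(- \frac{1}{16}\right) + 8} = \frac{1}{\frac{543}{16} + 8} = \frac{1}{\frac{671}{16}} = \frac{16}{671}$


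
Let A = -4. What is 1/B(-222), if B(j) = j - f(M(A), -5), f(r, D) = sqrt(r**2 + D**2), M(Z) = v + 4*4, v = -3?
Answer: -111/24545 + sqrt(194)/49090 ≈ -0.0042386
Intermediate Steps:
M(Z) = 13 (M(Z) = -3 + 4*4 = -3 + 16 = 13)
f(r, D) = sqrt(D**2 + r**2)
B(j) = j - sqrt(194) (B(j) = j - sqrt((-5)**2 + 13**2) = j - sqrt(25 + 169) = j - sqrt(194))
1/B(-222) = 1/(-222 - sqrt(194))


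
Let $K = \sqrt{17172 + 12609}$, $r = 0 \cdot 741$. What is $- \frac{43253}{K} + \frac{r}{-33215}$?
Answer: $- \frac{43253 \sqrt{3309}}{9927} \approx -250.64$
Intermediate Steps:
$r = 0$
$K = 3 \sqrt{3309}$ ($K = \sqrt{29781} = 3 \sqrt{3309} \approx 172.57$)
$- \frac{43253}{K} + \frac{r}{-33215} = - \frac{43253}{3 \sqrt{3309}} + \frac{0}{-33215} = - 43253 \frac{\sqrt{3309}}{9927} + 0 \left(- \frac{1}{33215}\right) = - \frac{43253 \sqrt{3309}}{9927} + 0 = - \frac{43253 \sqrt{3309}}{9927}$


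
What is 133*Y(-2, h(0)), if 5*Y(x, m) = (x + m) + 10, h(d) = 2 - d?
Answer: 266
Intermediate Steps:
Y(x, m) = 2 + m/5 + x/5 (Y(x, m) = ((x + m) + 10)/5 = ((m + x) + 10)/5 = (10 + m + x)/5 = 2 + m/5 + x/5)
133*Y(-2, h(0)) = 133*(2 + (2 - 1*0)/5 + (⅕)*(-2)) = 133*(2 + (2 + 0)/5 - ⅖) = 133*(2 + (⅕)*2 - ⅖) = 133*(2 + ⅖ - ⅖) = 133*2 = 266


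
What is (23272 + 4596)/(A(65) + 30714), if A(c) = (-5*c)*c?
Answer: 27868/9589 ≈ 2.9062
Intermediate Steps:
A(c) = -5*c²
(23272 + 4596)/(A(65) + 30714) = (23272 + 4596)/(-5*65² + 30714) = 27868/(-5*4225 + 30714) = 27868/(-21125 + 30714) = 27868/9589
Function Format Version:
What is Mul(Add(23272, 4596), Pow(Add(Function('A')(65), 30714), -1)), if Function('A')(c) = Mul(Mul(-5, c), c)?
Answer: Rational(27868, 9589) ≈ 2.9062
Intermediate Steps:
Function('A')(c) = Mul(-5, Pow(c, 2))
Mul(Add(23272, 4596), Pow(Add(Function('A')(65), 30714), -1)) = Mul(Add(23272, 4596), Pow(Add(Mul(-5, Pow(65, 2)), 30714), -1)) = Mul(27868, Pow(Add(Mul(-5, 4225), 30714), -1)) = Mul(27868, Pow(Add(-21125, 30714), -1)) = Mul(27868, Pow(9589, -1)) = Mul(27868, Rational(1, 9589)) = Rational(27868, 9589)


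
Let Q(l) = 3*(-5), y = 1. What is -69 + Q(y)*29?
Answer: -504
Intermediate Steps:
Q(l) = -15
-69 + Q(y)*29 = -69 - 15*29 = -69 - 435 = -504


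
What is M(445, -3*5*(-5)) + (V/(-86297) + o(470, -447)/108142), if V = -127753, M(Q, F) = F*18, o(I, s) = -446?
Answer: 6306211355682/4666165087 ≈ 1351.5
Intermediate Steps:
M(Q, F) = 18*F
M(445, -3*5*(-5)) + (V/(-86297) + o(470, -447)/108142) = 18*(-3*5*(-5)) + (-127753/(-86297) - 446/108142) = 18*(-15*(-5)) + (-127753*(-1/86297) - 446*1/108142) = 18*75 + (127753/86297 - 223/54071) = 1350 + 6888488232/4666165087 = 6306211355682/4666165087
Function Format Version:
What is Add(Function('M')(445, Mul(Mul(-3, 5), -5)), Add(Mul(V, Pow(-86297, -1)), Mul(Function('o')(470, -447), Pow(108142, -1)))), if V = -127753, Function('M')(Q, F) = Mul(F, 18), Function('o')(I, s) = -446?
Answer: Rational(6306211355682, 4666165087) ≈ 1351.5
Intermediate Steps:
Function('M')(Q, F) = Mul(18, F)
Add(Function('M')(445, Mul(Mul(-3, 5), -5)), Add(Mul(V, Pow(-86297, -1)), Mul(Function('o')(470, -447), Pow(108142, -1)))) = Add(Mul(18, Mul(Mul(-3, 5), -5)), Add(Mul(-127753, Pow(-86297, -1)), Mul(-446, Pow(108142, -1)))) = Add(Mul(18, Mul(-15, -5)), Add(Mul(-127753, Rational(-1, 86297)), Mul(-446, Rational(1, 108142)))) = Add(Mul(18, 75), Add(Rational(127753, 86297), Rational(-223, 54071))) = Add(1350, Rational(6888488232, 4666165087)) = Rational(6306211355682, 4666165087)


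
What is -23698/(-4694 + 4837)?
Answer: -23698/143 ≈ -165.72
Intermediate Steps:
-23698/(-4694 + 4837) = -23698/143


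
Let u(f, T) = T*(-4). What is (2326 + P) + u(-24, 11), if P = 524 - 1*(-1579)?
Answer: 4385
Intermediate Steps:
P = 2103 (P = 524 + 1579 = 2103)
u(f, T) = -4*T
(2326 + P) + u(-24, 11) = (2326 + 2103) - 4*11 = 4429 - 44 = 4385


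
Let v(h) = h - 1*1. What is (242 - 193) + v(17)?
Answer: 65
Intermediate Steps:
v(h) = -1 + h (v(h) = h - 1 = -1 + h)
(242 - 193) + v(17) = (242 - 193) + (-1 + 17) = 49 + 16 = 65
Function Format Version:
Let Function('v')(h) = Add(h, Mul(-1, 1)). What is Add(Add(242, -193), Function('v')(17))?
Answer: 65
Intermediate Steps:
Function('v')(h) = Add(-1, h) (Function('v')(h) = Add(h, -1) = Add(-1, h))
Add(Add(242, -193), Function('v')(17)) = Add(Add(242, -193), Add(-1, 17)) = Add(49, 16) = 65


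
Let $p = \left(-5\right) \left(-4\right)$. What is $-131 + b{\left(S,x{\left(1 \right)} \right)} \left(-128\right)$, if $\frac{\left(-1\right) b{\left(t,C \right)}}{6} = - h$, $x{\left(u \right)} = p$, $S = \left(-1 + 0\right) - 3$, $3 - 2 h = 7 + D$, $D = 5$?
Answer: $3325$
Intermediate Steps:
$h = - \frac{9}{2}$ ($h = \frac{3}{2} - \frac{7 + 5}{2} = \frac{3}{2} - 6 = - \frac{9}{2} \approx -4.5$)
$S = -4$ ($S = -1 - 3 = -4$)
$p = 20$
$x{\left(u \right)} = 20$
$b{\left(t,C \right)} = -27$ ($b{\left(t,C \right)} = - 6 \left(\left(-1\right) \left(- \frac{9}{2}\right)\right) = \left(-6\right) \frac{9}{2} = -27$)
$-131 + b{\left(S,x{\left(1 \right)} \right)} \left(-128\right) = -131 - -3456 = -131 + 3456 = 3325$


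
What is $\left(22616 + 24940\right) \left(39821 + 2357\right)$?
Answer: $2005816968$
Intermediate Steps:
$\left(22616 + 24940\right) \left(39821 + 2357\right) = 47556 \cdot 42178 = 2005816968$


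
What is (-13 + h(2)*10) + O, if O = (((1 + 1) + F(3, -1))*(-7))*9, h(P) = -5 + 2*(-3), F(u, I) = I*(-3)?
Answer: -438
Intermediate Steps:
F(u, I) = -3*I
h(P) = -11 (h(P) = -5 - 6 = -11)
O = -315 (O = (((1 + 1) - 3*(-1))*(-7))*9 = ((2 + 3)*(-7))*9 = (5*(-7))*9 = -35*9 = -315)
(-13 + h(2)*10) + O = (-13 - 11*10) - 315 = (-13 - 110) - 315 = -123 - 315 = -438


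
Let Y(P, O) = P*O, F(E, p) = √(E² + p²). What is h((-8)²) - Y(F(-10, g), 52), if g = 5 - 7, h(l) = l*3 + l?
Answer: 256 - 104*√26 ≈ -274.30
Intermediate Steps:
h(l) = 4*l (h(l) = 3*l + l = 4*l)
g = -2
Y(P, O) = O*P
h((-8)²) - Y(F(-10, g), 52) = 4*(-8)² - 52*√((-10)² + (-2)²) = 4*64 - 52*√(100 + 4) = 256 - 52*√104 = 256 - 52*2*√26 = 256 - 104*√26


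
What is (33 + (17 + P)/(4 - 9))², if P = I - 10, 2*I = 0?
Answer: 24964/25 ≈ 998.56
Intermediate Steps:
I = 0 (I = (½)*0 = 0)
P = -10 (P = 0 - 10 = -10)
(33 + (17 + P)/(4 - 9))² = (33 + (17 - 10)/(4 - 9))² = (33 + 7/(-5))² = (33 + 7*(-⅕))² = (33 - 7/5)² = (158/5)² = 24964/25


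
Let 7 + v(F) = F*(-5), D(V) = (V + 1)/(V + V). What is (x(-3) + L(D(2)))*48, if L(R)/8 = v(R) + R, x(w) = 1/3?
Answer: -3824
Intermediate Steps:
D(V) = (1 + V)/(2*V) (D(V) = (1 + V)/((2*V)) = (1 + V)*(1/(2*V)) = (1 + V)/(2*V))
v(F) = -7 - 5*F (v(F) = -7 + F*(-5) = -7 - 5*F)
x(w) = 1/3
L(R) = -56 - 32*R (L(R) = 8*((-7 - 5*R) + R) = 8*(-7 - 4*R) = -56 - 32*R)
(x(-3) + L(D(2)))*48 = (1/3 + (-56 - 16*(1 + 2)/2))*48 = (1/3 + (-56 - 16*3/2))*48 = (1/3 + (-56 - 32*3/4))*48 = (1/3 + (-56 - 24))*48 = (1/3 - 80)*48 = -239/3*48 = -3824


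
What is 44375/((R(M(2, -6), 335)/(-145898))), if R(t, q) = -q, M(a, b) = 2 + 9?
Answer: 1294844750/67 ≈ 1.9326e+7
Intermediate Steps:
M(a, b) = 11
44375/((R(M(2, -6), 335)/(-145898))) = 44375/((-1*335/(-145898))) = 44375/((-335*(-1/145898))) = 44375/(335/145898) = 44375*(145898/335) = 1294844750/67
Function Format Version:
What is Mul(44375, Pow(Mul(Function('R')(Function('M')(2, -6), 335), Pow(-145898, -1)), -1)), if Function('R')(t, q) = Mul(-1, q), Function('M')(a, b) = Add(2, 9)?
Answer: Rational(1294844750, 67) ≈ 1.9326e+7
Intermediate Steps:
Function('M')(a, b) = 11
Mul(44375, Pow(Mul(Function('R')(Function('M')(2, -6), 335), Pow(-145898, -1)), -1)) = Mul(44375, Pow(Mul(Mul(-1, 335), Pow(-145898, -1)), -1)) = Mul(44375, Pow(Mul(-335, Rational(-1, 145898)), -1)) = Mul(44375, Pow(Rational(335, 145898), -1)) = Mul(44375, Rational(145898, 335)) = Rational(1294844750, 67)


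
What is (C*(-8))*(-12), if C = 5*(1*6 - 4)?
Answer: 960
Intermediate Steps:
C = 10 (C = 5*(6 - 4) = 5*2 = 10)
(C*(-8))*(-12) = (10*(-8))*(-12) = -80*(-12) = 960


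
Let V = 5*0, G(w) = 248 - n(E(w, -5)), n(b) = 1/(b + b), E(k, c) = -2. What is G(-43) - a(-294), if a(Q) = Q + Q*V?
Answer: 2169/4 ≈ 542.25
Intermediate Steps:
n(b) = 1/(2*b)
G(w) = 993/4 (G(w) = 248 - 1/(2*(-2)) = 248 - (-1)/(2*2) = 248 - 1*(-1/4) = 248 + 1/4 = 993/4)
V = 0
a(Q) = Q (a(Q) = Q + Q*0 = Q + 0 = Q)
G(-43) - a(-294) = 993/4 - 1*(-294) = 993/4 + 294 = 2169/4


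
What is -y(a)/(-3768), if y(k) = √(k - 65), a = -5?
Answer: I*√70/3768 ≈ 0.0022204*I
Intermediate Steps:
y(k) = √(-65 + k)
-y(a)/(-3768) = -√(-65 - 5)/(-3768) = -√(-70)*(-1)/3768 = -I*√70*(-1)/3768 = -(-1)*I*√70/3768 = I*√70/3768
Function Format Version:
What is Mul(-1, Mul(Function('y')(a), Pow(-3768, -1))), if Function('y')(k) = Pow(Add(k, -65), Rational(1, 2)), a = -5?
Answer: Mul(Rational(1, 3768), I, Pow(70, Rational(1, 2))) ≈ Mul(0.0022204, I)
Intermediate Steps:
Function('y')(k) = Pow(Add(-65, k), Rational(1, 2))
Mul(-1, Mul(Function('y')(a), Pow(-3768, -1))) = Mul(-1, Mul(Pow(Add(-65, -5), Rational(1, 2)), Pow(-3768, -1))) = Mul(-1, Mul(Pow(-70, Rational(1, 2)), Rational(-1, 3768))) = Mul(-1, Mul(Mul(I, Pow(70, Rational(1, 2))), Rational(-1, 3768))) = Mul(-1, Mul(Rational(-1, 3768), I, Pow(70, Rational(1, 2)))) = Mul(Rational(1, 3768), I, Pow(70, Rational(1, 2)))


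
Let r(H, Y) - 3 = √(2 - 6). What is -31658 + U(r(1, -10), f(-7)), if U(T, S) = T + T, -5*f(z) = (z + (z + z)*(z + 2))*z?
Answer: -31652 + 4*I ≈ -31652.0 + 4.0*I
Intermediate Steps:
f(z) = -z*(z + 2*z*(2 + z))/5 (f(z) = -(z + (z + z)*(z + 2))*z/5 = -(z + (2*z)*(2 + z))*z/5 = -(z + 2*z*(2 + z))*z/5 = -z*(z + 2*z*(2 + z))/5)
r(H, Y) = 3 + 2*I (r(H, Y) = 3 + √(2 - 6) = 3 + √(-4) = 3 + 2*I)
U(T, S) = 2*T
-31658 + U(r(1, -10), f(-7)) = -31658 + 2*(3 + 2*I) = -31658 + (6 + 4*I) = -31652 + 4*I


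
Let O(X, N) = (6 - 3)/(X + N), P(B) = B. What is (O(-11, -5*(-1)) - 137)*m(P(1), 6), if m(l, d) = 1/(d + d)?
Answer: -275/24 ≈ -11.458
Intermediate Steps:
m(l, d) = 1/(2*d)
O(X, N) = 3/(N + X)
(O(-11, -5*(-1)) - 137)*m(P(1), 6) = (3/(-5*(-1) - 11) - 137)*((1/2)/6) = (3/(5 - 11) - 137)*((1/2)*(1/6)) = (3/(-6) - 137)*(1/12) = (3*(-1/6) - 137)*(1/12) = (-1/2 - 137)*(1/12) = -275/2*1/12 = -275/24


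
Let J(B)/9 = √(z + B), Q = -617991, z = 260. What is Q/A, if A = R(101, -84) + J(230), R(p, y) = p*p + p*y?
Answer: -1061090547/2908399 + 38933433*√10/2908399 ≈ -322.50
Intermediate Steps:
J(B) = 9*√(260 + B)
R(p, y) = p² + p*y
A = 1717 + 63*√10 (A = 101*(101 - 84) + 9*√(260 + 230) = 101*17 + 9*√490 = 1717 + 9*(7*√10) = 1717 + 63*√10 ≈ 1916.2)
Q/A = -617991/(1717 + 63*√10)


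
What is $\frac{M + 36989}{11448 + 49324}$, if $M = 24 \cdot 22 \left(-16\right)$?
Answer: $\frac{28541}{60772} \approx 0.46964$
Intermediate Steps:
$M = -8448$ ($M = 528 \left(-16\right) = -8448$)
$\frac{M + 36989}{11448 + 49324} = \frac{-8448 + 36989}{11448 + 49324} = \frac{28541}{60772}$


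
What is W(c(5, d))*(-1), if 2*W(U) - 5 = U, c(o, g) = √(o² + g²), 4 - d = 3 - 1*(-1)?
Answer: -5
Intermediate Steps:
d = 0 (d = 4 - (3 - 1*(-1)) = 4 - (3 + 1) = 4 - 1*4 = 4 - 4 = 0)
c(o, g) = √(g² + o²)
W(U) = 5/2 + U/2
W(c(5, d))*(-1) = (5/2 + √(0² + 5²)/2)*(-1) = (5/2 + √(0 + 25)/2)*(-1) = (5/2 + √25/2)*(-1) = (5/2 + (½)*5)*(-1) = (5/2 + 5/2)*(-1) = 5*(-1) = -5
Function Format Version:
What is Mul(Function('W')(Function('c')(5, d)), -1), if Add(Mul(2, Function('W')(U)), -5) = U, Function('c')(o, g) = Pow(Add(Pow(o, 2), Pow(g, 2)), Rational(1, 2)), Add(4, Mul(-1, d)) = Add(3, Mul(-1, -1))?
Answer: -5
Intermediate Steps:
d = 0 (d = Add(4, Mul(-1, Add(3, Mul(-1, -1)))) = Add(4, Mul(-1, Add(3, 1))) = Add(4, Mul(-1, 4)) = Add(4, -4) = 0)
Function('c')(o, g) = Pow(Add(Pow(g, 2), Pow(o, 2)), Rational(1, 2))
Function('W')(U) = Add(Rational(5, 2), Mul(Rational(1, 2), U))
Mul(Function('W')(Function('c')(5, d)), -1) = Mul(Add(Rational(5, 2), Mul(Rational(1, 2), Pow(Add(Pow(0, 2), Pow(5, 2)), Rational(1, 2)))), -1) = Mul(Add(Rational(5, 2), Mul(Rational(1, 2), Pow(Add(0, 25), Rational(1, 2)))), -1) = Mul(Add(Rational(5, 2), Mul(Rational(1, 2), Pow(25, Rational(1, 2)))), -1) = Mul(Add(Rational(5, 2), Mul(Rational(1, 2), 5)), -1) = Mul(Add(Rational(5, 2), Rational(5, 2)), -1) = Mul(5, -1) = -5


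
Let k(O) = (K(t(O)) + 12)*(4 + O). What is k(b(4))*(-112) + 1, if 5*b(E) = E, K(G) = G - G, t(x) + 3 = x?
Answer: -32251/5 ≈ -6450.2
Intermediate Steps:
t(x) = -3 + x
K(G) = 0
b(E) = E/5
k(O) = 48 + 12*O (k(O) = (0 + 12)*(4 + O) = 12*(4 + O) = 48 + 12*O)
k(b(4))*(-112) + 1 = (48 + 12*((⅕)*4))*(-112) + 1 = (48 + 12*(⅘))*(-112) + 1 = (48 + 48/5)*(-112) + 1 = (288/5)*(-112) + 1 = -32256/5 + 1 = -32251/5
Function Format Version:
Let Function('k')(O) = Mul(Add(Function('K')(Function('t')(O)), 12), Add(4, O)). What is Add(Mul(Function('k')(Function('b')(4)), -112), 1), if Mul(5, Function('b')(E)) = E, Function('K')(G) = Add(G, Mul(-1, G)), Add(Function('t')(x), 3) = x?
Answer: Rational(-32251, 5) ≈ -6450.2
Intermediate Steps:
Function('t')(x) = Add(-3, x)
Function('K')(G) = 0
Function('b')(E) = Mul(Rational(1, 5), E)
Function('k')(O) = Add(48, Mul(12, O)) (Function('k')(O) = Mul(Add(0, 12), Add(4, O)) = Mul(12, Add(4, O)) = Add(48, Mul(12, O)))
Add(Mul(Function('k')(Function('b')(4)), -112), 1) = Add(Mul(Add(48, Mul(12, Mul(Rational(1, 5), 4))), -112), 1) = Add(Mul(Add(48, Mul(12, Rational(4, 5))), -112), 1) = Add(Mul(Add(48, Rational(48, 5)), -112), 1) = Add(Mul(Rational(288, 5), -112), 1) = Add(Rational(-32256, 5), 1) = Rational(-32251, 5)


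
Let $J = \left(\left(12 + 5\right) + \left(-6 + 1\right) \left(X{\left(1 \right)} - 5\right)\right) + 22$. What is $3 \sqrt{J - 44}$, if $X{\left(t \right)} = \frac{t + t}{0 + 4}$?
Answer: $\frac{3 \sqrt{70}}{2} \approx 12.55$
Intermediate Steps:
$X{\left(t \right)} = \frac{t}{2}$ ($X{\left(t \right)} = \frac{2 t}{4} = 2 t \frac{1}{4} = \frac{t}{2}$)
$J = \frac{123}{2}$ ($J = \left(\left(12 + 5\right) + \left(-6 + 1\right) \left(\frac{1}{2} \cdot 1 - 5\right)\right) + 22 = \left(17 - 5 \left(\frac{1}{2} - 5\right)\right) + 22 = \left(17 - - \frac{45}{2}\right) + 22 = \left(17 + \frac{45}{2}\right) + 22 = \frac{79}{2} + 22 = \frac{123}{2} \approx 61.5$)
$3 \sqrt{J - 44} = 3 \sqrt{\frac{123}{2} - 44} = 3 \sqrt{\frac{35}{2}} = 3 \frac{\sqrt{70}}{2} = \frac{3 \sqrt{70}}{2}$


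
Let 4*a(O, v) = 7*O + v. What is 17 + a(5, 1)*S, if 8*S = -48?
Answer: -37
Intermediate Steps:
S = -6 (S = (1/8)*(-48) = -6)
a(O, v) = v/4 + 7*O/4 (a(O, v) = (7*O + v)/4 = (v + 7*O)/4 = v/4 + 7*O/4)
17 + a(5, 1)*S = 17 + ((1/4)*1 + (7/4)*5)*(-6) = 17 + (1/4 + 35/4)*(-6) = 17 + 9*(-6) = 17 - 54 = -37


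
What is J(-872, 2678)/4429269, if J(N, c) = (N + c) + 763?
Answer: 2569/4429269 ≈ 0.00058001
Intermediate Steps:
J(N, c) = 763 + N + c
J(-872, 2678)/4429269 = (763 - 872 + 2678)/4429269 = 2569*(1/4429269) = 2569/4429269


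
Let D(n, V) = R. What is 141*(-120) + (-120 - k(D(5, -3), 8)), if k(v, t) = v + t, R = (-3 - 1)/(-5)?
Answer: -85244/5 ≈ -17049.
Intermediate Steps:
R = ⅘ (R = -4*(-⅕) = ⅘ ≈ 0.80000)
D(n, V) = ⅘
k(v, t) = t + v
141*(-120) + (-120 - k(D(5, -3), 8)) = 141*(-120) + (-120 - (8 + ⅘)) = -16920 + (-120 - 1*44/5) = -16920 + (-120 - 44/5) = -16920 - 644/5 = -85244/5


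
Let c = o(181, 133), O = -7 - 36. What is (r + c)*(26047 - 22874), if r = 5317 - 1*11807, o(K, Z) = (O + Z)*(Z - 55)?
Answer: 1681690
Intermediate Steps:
O = -43
o(K, Z) = (-55 + Z)*(-43 + Z) (o(K, Z) = (-43 + Z)*(Z - 55) = (-43 + Z)*(-55 + Z) = (-55 + Z)*(-43 + Z))
c = 7020 (c = 2365 + 133² - 98*133 = 2365 + 17689 - 13034 = 7020)
r = -6490 (r = 5317 - 11807 = -6490)
(r + c)*(26047 - 22874) = (-6490 + 7020)*(26047 - 22874) = 530*3173 = 1681690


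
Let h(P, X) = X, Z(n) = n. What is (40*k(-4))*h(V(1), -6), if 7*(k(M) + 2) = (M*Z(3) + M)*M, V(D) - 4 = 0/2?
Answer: -12000/7 ≈ -1714.3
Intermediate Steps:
V(D) = 4 (V(D) = 4 + 0/2 = 4 + 0*(½) = 4 + 0 = 4)
k(M) = -2 + 4*M²/7 (k(M) = -2 + ((M*3 + M)*M)/7 = -2 + ((3*M + M)*M)/7 = -2 + ((4*M)*M)/7 = -2 + (4*M²)/7 = -2 + 4*M²/7)
(40*k(-4))*h(V(1), -6) = (40*(-2 + (4/7)*(-4)²))*(-6) = (40*(-2 + (4/7)*16))*(-6) = (40*(-2 + 64/7))*(-6) = (40*(50/7))*(-6) = (2000/7)*(-6) = -12000/7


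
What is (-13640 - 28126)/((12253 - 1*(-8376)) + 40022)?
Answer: -13922/20217 ≈ -0.68863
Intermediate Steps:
(-13640 - 28126)/((12253 - 1*(-8376)) + 40022) = -41766/((12253 + 8376) + 40022) = -41766/(20629 + 40022) = -41766/60651 = -41766*1/60651 = -13922/20217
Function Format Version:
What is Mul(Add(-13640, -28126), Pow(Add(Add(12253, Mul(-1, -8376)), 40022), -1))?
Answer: Rational(-13922, 20217) ≈ -0.68863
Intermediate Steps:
Mul(Add(-13640, -28126), Pow(Add(Add(12253, Mul(-1, -8376)), 40022), -1)) = Mul(-41766, Pow(Add(Add(12253, 8376), 40022), -1)) = Mul(-41766, Pow(Add(20629, 40022), -1)) = Mul(-41766, Pow(60651, -1)) = Mul(-41766, Rational(1, 60651)) = Rational(-13922, 20217)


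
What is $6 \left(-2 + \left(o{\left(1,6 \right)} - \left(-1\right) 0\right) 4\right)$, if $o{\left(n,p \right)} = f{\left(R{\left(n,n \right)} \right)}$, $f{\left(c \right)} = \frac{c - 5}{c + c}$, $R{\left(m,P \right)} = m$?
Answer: $-60$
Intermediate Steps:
$f{\left(c \right)} = \frac{-5 + c}{2 c}$
$o{\left(n,p \right)} = \frac{-5 + n}{2 n}$
$6 \left(-2 + \left(o{\left(1,6 \right)} - \left(-1\right) 0\right) 4\right) = 6 \left(-2 + \left(\frac{-5 + 1}{2 \cdot 1} - \left(-1\right) 0\right) 4\right) = 6 \left(-2 + \left(\frac{1}{2} \cdot 1 \left(-4\right) - 0\right) 4\right) = 6 \left(-2 + \left(-2 + 0\right) 4\right) = 6 \left(-2 - 8\right) = 6 \left(-10\right) = -60$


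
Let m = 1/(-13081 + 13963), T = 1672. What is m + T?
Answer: 1474705/882 ≈ 1672.0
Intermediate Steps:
m = 1/882 ≈ 0.0011338
m + T = 1/882 + 1672 = 1474705/882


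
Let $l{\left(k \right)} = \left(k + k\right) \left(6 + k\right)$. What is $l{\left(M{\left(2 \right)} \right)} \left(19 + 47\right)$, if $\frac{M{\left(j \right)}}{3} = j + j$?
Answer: $28512$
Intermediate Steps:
$M{\left(j \right)} = 6 j$ ($M{\left(j \right)} = 3 \left(j + j\right) = 3 \cdot 2 j = 6 j$)
$l{\left(k \right)} = 2 k \left(6 + k\right)$
$l{\left(M{\left(2 \right)} \right)} \left(19 + 47\right) = 2 \cdot 6 \cdot 2 \left(6 + 6 \cdot 2\right) \left(19 + 47\right) = 2 \cdot 12 \left(6 + 12\right) 66 = 2 \cdot 12 \cdot 18 \cdot 66 = 432 \cdot 66 = 28512$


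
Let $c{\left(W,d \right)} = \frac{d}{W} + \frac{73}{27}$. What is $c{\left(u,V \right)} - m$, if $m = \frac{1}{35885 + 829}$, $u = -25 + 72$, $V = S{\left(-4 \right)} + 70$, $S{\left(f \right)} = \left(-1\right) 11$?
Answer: $\frac{61483289}{15530022} \approx 3.959$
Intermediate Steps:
$S{\left(f \right)} = -11$
$V = 59$ ($V = -11 + 70 = 59$)
$u = 47$
$c{\left(W,d \right)} = \frac{73}{27} + \frac{d}{W}$ ($c{\left(W,d \right)} = \frac{d}{W} + 73 \cdot \frac{1}{27} = \frac{d}{W} + \frac{73}{27} = \frac{73}{27} + \frac{d}{W}$)
$m = \frac{1}{36714} \approx 2.7238 \cdot 10^{-5}$
$c{\left(u,V \right)} - m = \left(\frac{73}{27} + \frac{59}{47}\right) - \frac{1}{36714} = \frac{5024}{1269} - \frac{1}{36714} = \frac{61483289}{15530022}$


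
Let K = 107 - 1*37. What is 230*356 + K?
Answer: 81950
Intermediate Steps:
K = 70 (K = 107 - 37 = 70)
230*356 + K = 230*356 + 70 = 81880 + 70 = 81950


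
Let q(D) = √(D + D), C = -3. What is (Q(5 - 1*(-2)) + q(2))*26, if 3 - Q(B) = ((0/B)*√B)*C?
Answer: 130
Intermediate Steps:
q(D) = √2*√D (q(D) = √(2*D) = √2*√D)
Q(B) = 3 (Q(B) = 3 - (0/B)*√B*(-3) = 3 - 0*√B*(-3) = 3 - 0*(-3) = 3 - 1*0 = 3 + 0 = 3)
(Q(5 - 1*(-2)) + q(2))*26 = (3 + √2*√2)*26 = (3 + 2)*26 = 5*26 = 130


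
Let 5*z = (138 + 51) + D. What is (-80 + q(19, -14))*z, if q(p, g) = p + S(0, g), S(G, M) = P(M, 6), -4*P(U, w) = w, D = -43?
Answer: -1825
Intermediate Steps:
P(U, w) = -w/4
z = 146/5 (z = ((138 + 51) - 43)/5 = (189 - 43)/5 = (1/5)*146 = 146/5 ≈ 29.200)
S(G, M) = -3/2 (S(G, M) = -1/4*6 = -3/2)
q(p, g) = -3/2 + p (q(p, g) = p - 3/2 = -3/2 + p)
(-80 + q(19, -14))*z = (-80 + (-3/2 + 19))*(146/5) = (-80 + 35/2)*(146/5) = -125/2*146/5 = -1825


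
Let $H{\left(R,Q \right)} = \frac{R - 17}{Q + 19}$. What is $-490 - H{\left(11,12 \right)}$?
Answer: $- \frac{15184}{31} \approx -489.81$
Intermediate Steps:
$H{\left(R,Q \right)} = \frac{-17 + R}{19 + Q}$
$-490 - H{\left(11,12 \right)} = -490 - \frac{-17 + 11}{19 + 12} = -490 - \frac{1}{31} \left(-6\right) = -490 - - \frac{6}{31} = -490 + \frac{6}{31} = - \frac{15184}{31}$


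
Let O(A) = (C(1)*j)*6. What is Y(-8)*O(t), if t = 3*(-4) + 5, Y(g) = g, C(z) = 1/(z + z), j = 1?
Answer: -24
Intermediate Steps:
C(z) = 1/(2*z)
t = -7 (t = -12 + 5 = -7)
O(A) = 3 (O(A) = (((½)/1)*1)*6 = (((½)*1)*1)*6 = ((½)*1)*6 = (½)*6 = 3)
Y(-8)*O(t) = -8*3 = -24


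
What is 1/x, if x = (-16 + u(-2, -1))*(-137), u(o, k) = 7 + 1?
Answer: 1/1096 ≈ 0.00091241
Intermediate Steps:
u(o, k) = 8
x = 1096 (x = (-16 + 8)*(-137) = -8*(-137) = 1096)
1/x = 1/1096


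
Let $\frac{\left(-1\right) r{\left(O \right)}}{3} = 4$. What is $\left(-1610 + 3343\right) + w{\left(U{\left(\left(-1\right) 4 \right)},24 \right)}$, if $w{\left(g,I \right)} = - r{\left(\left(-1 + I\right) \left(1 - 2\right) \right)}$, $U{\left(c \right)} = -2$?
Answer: $1745$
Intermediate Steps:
$r{\left(O \right)} = -12$ ($r{\left(O \right)} = \left(-3\right) 4 = -12$)
$w{\left(g,I \right)} = 12$ ($w{\left(g,I \right)} = \left(-1\right) \left(-12\right) = 12$)
$\left(-1610 + 3343\right) + w{\left(U{\left(\left(-1\right) 4 \right)},24 \right)} = \left(-1610 + 3343\right) + 12 = 1733 + 12 = 1745$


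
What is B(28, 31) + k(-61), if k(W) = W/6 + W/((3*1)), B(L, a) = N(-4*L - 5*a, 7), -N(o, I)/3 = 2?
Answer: -73/2 ≈ -36.500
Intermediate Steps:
N(o, I) = -6 (N(o, I) = -3*2 = -6)
B(L, a) = -6
k(W) = W/2 (k(W) = W*(⅙) + W/3 = W/6 + W*(⅓) = W/6 + W/3 = W/2)
B(28, 31) + k(-61) = -6 + (½)*(-61) = -6 - 61/2 = -73/2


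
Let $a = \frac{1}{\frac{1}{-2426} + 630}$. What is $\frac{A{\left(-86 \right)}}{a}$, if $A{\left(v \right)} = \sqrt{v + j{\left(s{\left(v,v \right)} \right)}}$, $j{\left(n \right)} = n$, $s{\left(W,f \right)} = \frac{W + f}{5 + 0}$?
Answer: $\frac{1528379 i \sqrt{3010}}{12130} \approx 6912.8 i$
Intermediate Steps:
$s{\left(W,f \right)} = \frac{W}{5} + \frac{f}{5}$ ($s{\left(W,f \right)} = \frac{W + f}{5} = \left(W + f\right) \frac{1}{5} = \frac{W}{5} + \frac{f}{5}$)
$A{\left(v \right)} = \frac{\sqrt{35} \sqrt{v}}{5}$ ($A{\left(v \right)} = \sqrt{v + \left(\frac{v}{5} + \frac{v}{5}\right)} = \sqrt{v + \frac{2 v}{5}} = \sqrt{\frac{7 v}{5}} = \frac{\sqrt{35} \sqrt{v}}{5}$)
$a = \frac{2426}{1528379}$ ($a = \frac{1}{- \frac{1}{2426} + 630} = \frac{1}{\frac{1528379}{2426}} = \frac{2426}{1528379} \approx 0.0015873$)
$\frac{A{\left(-86 \right)}}{a} = \frac{\frac{1}{5} \sqrt{35} \sqrt{-86}}{\frac{2426}{1528379}} = \frac{\sqrt{35} i \sqrt{86}}{5} \cdot \frac{1528379}{2426} = \frac{i \sqrt{3010}}{5} \cdot \frac{1528379}{2426} = \frac{1528379 i \sqrt{3010}}{12130}$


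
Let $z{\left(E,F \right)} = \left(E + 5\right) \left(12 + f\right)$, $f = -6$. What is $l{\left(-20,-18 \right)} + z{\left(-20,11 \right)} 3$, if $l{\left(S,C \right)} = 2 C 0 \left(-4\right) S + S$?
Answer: $-290$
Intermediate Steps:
$l{\left(S,C \right)} = S$ ($l{\left(S,C \right)} = 2 \cdot 0 \left(-4\right) S + S = 0 \left(-4\right) S + S = 0 S + S = 0 + S = S$)
$z{\left(E,F \right)} = 30 + 6 E$ ($z{\left(E,F \right)} = \left(E + 5\right) \left(12 - 6\right) = \left(5 + E\right) 6 = 30 + 6 E$)
$l{\left(-20,-18 \right)} + z{\left(-20,11 \right)} 3 = -20 + \left(30 + 6 \left(-20\right)\right) 3 = -20 + \left(30 - 120\right) 3 = -20 - 270 = -290$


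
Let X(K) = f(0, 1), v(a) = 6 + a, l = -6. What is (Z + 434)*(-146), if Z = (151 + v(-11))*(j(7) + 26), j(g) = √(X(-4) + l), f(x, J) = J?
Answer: -617580 - 21316*I*√5 ≈ -6.1758e+5 - 47664.0*I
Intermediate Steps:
X(K) = 1
j(g) = I*√5 (j(g) = √(1 - 6) = √(-5) = I*√5)
Z = 3796 + 146*I*√5 (Z = (151 + (6 - 11))*(I*√5 + 26) = (151 - 5)*(26 + I*√5) = 146*(26 + I*√5) = 3796 + 146*I*√5 ≈ 3796.0 + 326.47*I)
(Z + 434)*(-146) = ((3796 + 146*I*√5) + 434)*(-146) = (4230 + 146*I*√5)*(-146) = -617580 - 21316*I*√5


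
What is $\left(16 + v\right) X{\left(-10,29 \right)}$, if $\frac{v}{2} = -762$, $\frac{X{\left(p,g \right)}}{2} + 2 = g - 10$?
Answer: $-51272$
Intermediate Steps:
$X{\left(p,g \right)} = -24 + 2 g$ ($X{\left(p,g \right)} = -4 + 2 \left(g - 10\right) = -4 + 2 \left(-10 + g\right) = -4 + \left(-20 + 2 g\right) = -24 + 2 g$)
$v = -1524$ ($v = 2 \left(-762\right) = -1524$)
$\left(16 + v\right) X{\left(-10,29 \right)} = \left(16 - 1524\right) \left(-24 + 2 \cdot 29\right) = - 1508 \left(-24 + 58\right) = \left(-1508\right) 34 = -51272$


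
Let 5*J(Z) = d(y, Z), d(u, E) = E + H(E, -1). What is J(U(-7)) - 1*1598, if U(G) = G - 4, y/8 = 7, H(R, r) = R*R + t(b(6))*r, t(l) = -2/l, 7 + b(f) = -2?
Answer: -70922/45 ≈ -1576.0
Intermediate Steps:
b(f) = -9 (b(f) = -7 - 2 = -9)
H(R, r) = R² + 2*r/9 (H(R, r) = R*R + (-2/(-9))*r = R² + (-2*(-⅑))*r = R² + 2*r/9)
y = 56 (y = 8*7 = 56)
d(u, E) = -2/9 + E + E² (d(u, E) = E + (E² + (2/9)*(-1)) = E + (E² - 2/9) = E + (-2/9 + E²) = -2/9 + E + E²)
U(G) = -4 + G
J(Z) = -2/45 + Z/5 + Z²/5 (J(Z) = (-2/9 + Z + Z²)/5 = -2/45 + Z/5 + Z²/5)
J(U(-7)) - 1*1598 = (-2/45 + (-4 - 7)/5 + (-4 - 7)²/5) - 1*1598 = (-2/45 + (⅕)*(-11) + (⅕)*(-11)²) - 1598 = (-2/45 - 11/5 + (⅕)*121) - 1598 = (-2/45 - 11/5 + 121/5) - 1598 = 988/45 - 1598 = -70922/45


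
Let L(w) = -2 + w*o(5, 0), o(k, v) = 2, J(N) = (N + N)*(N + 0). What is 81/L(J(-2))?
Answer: 81/14 ≈ 5.7857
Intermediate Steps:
J(N) = 2*N² (J(N) = (2*N)*N = 2*N²)
L(w) = -2 + 2*w (L(w) = -2 + w*2 = -2 + 2*w)
81/L(J(-2)) = 81/(-2 + 2*(2*(-2)²)) = 81/(-2 + 2*(2*4)) = 81/(-2 + 2*8) = 81/(-2 + 16) = 81/14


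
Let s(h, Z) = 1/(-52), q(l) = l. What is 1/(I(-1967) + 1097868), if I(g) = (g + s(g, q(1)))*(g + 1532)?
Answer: 52/101583111 ≈ 5.1190e-7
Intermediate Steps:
s(h, Z) = -1/52
I(g) = (1532 + g)*(-1/52 + g) (I(g) = (g - 1/52)*(g + 1532) = (-1/52 + g)*(1532 + g) = (1532 + g)*(-1/52 + g))
1/(I(-1967) + 1097868) = 1/((-383/13 + (-1967)² + (79663/52)*(-1967)) + 1097868) = 1/((-383/13 + 3869089 - 156697121/52) + 1097868) = 1/(44493975/52 + 1097868) = 1/(101583111/52) = 52/101583111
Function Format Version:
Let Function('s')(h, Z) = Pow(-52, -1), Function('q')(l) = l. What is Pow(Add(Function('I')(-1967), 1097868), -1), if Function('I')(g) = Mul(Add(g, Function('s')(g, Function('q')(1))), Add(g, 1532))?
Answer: Rational(52, 101583111) ≈ 5.1190e-7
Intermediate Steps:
Function('s')(h, Z) = Rational(-1, 52)
Function('I')(g) = Mul(Add(1532, g), Add(Rational(-1, 52), g)) (Function('I')(g) = Mul(Add(g, Rational(-1, 52)), Add(g, 1532)) = Mul(Add(Rational(-1, 52), g), Add(1532, g)) = Mul(Add(1532, g), Add(Rational(-1, 52), g)))
Pow(Add(Function('I')(-1967), 1097868), -1) = Pow(Add(Add(Rational(-383, 13), Pow(-1967, 2), Mul(Rational(79663, 52), -1967)), 1097868), -1) = Pow(Add(Add(Rational(-383, 13), 3869089, Rational(-156697121, 52)), 1097868), -1) = Pow(Add(Rational(44493975, 52), 1097868), -1) = Pow(Rational(101583111, 52), -1) = Rational(52, 101583111)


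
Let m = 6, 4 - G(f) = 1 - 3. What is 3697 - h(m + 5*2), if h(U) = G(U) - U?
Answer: 3707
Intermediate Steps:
G(f) = 6 (G(f) = 4 - (1 - 3) = 4 - 1*(-2) = 4 + 2 = 6)
h(U) = 6 - U
3697 - h(m + 5*2) = 3697 - (6 - (6 + 5*2)) = 3697 - (6 - (6 + 10)) = 3697 - (6 - 1*16) = 3697 - (6 - 16) = 3697 - 1*(-10) = 3697 + 10 = 3707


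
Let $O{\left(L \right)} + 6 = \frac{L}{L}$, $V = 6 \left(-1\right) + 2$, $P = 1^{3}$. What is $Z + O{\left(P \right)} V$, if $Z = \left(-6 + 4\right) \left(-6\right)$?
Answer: $32$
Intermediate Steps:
$P = 1$
$V = -4$ ($V = -6 + 2 = -4$)
$O{\left(L \right)} = -5$ ($O{\left(L \right)} = -6 + \frac{L}{L} = -6 + 1 = -5$)
$Z = 12$ ($Z = \left(-2\right) \left(-6\right) = 12$)
$Z + O{\left(P \right)} V = 12 - -20 = 12 + 20 = 32$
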